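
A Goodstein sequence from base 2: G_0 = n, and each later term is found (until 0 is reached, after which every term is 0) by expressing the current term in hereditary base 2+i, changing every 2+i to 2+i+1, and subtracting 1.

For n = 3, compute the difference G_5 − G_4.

-1

G_0=3  [base 2] 2 + 1  →[2↦3]→  3 + 1 = 4  −1 ⇒ G_1=3
G_1=3  [base 3] 3  →[3↦4]→  4 = 4  −1 ⇒ G_2=3
G_2=3  [base 4] 3  →[4↦5]→  3 = 3  −1 ⇒ G_3=2
G_3=2  [base 5] 2  →[5↦6]→  2 = 2  −1 ⇒ G_4=1
G_4=1  [base 6] 1  →[6↦7]→  1 = 1  −1 ⇒ G_5=0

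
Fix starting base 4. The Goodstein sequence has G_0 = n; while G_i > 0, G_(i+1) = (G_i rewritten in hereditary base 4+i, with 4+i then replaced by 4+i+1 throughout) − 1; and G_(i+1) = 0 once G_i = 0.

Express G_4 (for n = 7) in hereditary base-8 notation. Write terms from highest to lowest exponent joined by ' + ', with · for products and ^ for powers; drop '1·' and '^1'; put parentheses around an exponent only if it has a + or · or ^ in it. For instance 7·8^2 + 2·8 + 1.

7

7 —HB4→ 4 + 3 —bump→ 5 + 3 = 8 —(−1)→ 7
7 —HB5→ 5 + 2 —bump→ 6 + 2 = 8 —(−1)→ 7
7 —HB6→ 6 + 1 —bump→ 7 + 1 = 8 —(−1)→ 7
7 —HB7→ 7 —bump→ 8 = 8 —(−1)→ 7
7 —HB8→ 7 —bump→ 7 = 7 —(−1)→ 6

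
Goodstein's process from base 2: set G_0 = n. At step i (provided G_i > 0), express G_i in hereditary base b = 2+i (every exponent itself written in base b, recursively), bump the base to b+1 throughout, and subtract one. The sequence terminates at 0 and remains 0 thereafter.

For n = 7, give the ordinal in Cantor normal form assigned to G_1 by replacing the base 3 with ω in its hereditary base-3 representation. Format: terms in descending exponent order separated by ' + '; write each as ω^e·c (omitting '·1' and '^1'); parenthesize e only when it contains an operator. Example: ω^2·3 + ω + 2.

(0) 7|_2 = 2^2 + 2 + 1 ↦ 3^3 + 3 + 1|_3 = 31 ⇒ 30
(1) 30|_3 = 3^3 + 3 ↦ 4^4 + 4|_4 = 260 ⇒ 259

ω^ω + ω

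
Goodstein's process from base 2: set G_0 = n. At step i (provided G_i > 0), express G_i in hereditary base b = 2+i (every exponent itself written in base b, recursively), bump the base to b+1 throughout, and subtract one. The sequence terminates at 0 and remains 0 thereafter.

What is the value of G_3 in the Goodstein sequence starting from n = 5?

step 0: 5 = 2^2 + 1; sub 3 for 2: 3^3 + 1; = 28; G_1 = 28−1 = 27
step 1: 27 = 3^3; sub 4 for 3: 4^4; = 256; G_2 = 256−1 = 255
step 2: 255 = 3·4^3 + 3·4^2 + 3·4 + 3; sub 5 for 4: 3·5^3 + 3·5^2 + 3·5 + 3; = 468; G_3 = 468−1 = 467
step 3: 467 = 3·5^3 + 3·5^2 + 3·5 + 2; sub 6 for 5: 3·6^3 + 3·6^2 + 3·6 + 2; = 776; G_4 = 776−1 = 775

467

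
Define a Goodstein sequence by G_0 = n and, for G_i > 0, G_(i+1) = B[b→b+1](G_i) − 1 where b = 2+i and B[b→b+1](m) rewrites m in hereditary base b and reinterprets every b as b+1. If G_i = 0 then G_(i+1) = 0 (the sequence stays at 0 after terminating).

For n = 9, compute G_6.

G_0=9  [base 2] 2^(2 + 1) + 1  →[2↦3]→  3^(3 + 1) + 1 = 82  −1 ⇒ G_1=81
G_1=81  [base 3] 3^(3 + 1)  →[3↦4]→  4^(4 + 1) = 1024  −1 ⇒ G_2=1023
G_2=1023  [base 4] 3·4^4 + 3·4^3 + 3·4^2 + 3·4 + 3  →[4↦5]→  3·5^5 + 3·5^3 + 3·5^2 + 3·5 + 3 = 9843  −1 ⇒ G_3=9842
G_3=9842  [base 5] 3·5^5 + 3·5^3 + 3·5^2 + 3·5 + 2  →[5↦6]→  3·6^6 + 3·6^3 + 3·6^2 + 3·6 + 2 = 140744  −1 ⇒ G_4=140743
G_4=140743  [base 6] 3·6^6 + 3·6^3 + 3·6^2 + 3·6 + 1  →[6↦7]→  3·7^7 + 3·7^3 + 3·7^2 + 3·7 + 1 = 2471827  −1 ⇒ G_5=2471826
G_5=2471826  [base 7] 3·7^7 + 3·7^3 + 3·7^2 + 3·7  →[7↦8]→  3·8^8 + 3·8^3 + 3·8^2 + 3·8 = 50333400  −1 ⇒ G_6=50333399
G_6=50333399  [base 8] 3·8^8 + 3·8^3 + 3·8^2 + 2·8 + 7  →[8↦9]→  3·9^9 + 3·9^3 + 3·9^2 + 2·9 + 7 = 1162263922  −1 ⇒ G_7=1162263921

50333399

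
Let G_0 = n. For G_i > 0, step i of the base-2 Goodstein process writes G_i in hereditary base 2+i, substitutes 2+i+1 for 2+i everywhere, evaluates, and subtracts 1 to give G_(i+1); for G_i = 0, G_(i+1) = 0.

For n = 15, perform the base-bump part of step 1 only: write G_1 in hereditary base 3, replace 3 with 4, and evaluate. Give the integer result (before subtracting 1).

base 2: 15 = 2^(2 + 1) + 2^2 + 2 + 1; at 3: 3^(3 + 1) + 3^3 + 3 + 1 = 112; next = 111
base 3: 111 = 3^(3 + 1) + 3^3 + 3; at 4: 4^(4 + 1) + 4^4 + 4 = 1284; next = 1283

1284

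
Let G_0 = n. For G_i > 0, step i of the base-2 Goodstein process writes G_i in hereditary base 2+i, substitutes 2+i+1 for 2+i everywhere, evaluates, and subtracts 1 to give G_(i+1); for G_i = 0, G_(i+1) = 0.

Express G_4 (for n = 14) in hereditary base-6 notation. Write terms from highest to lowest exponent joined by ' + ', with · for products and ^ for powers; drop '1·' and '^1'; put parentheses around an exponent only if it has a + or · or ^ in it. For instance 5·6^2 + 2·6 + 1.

[0] 14 ≡ 2^(2 + 1) + 2^2 + 2 (base 2). Lift 3: 111. −1: 110.
[1] 110 ≡ 3^(3 + 1) + 3^3 + 2 (base 3). Lift 4: 1282. −1: 1281.
[2] 1281 ≡ 4^(4 + 1) + 4^4 + 1 (base 4). Lift 5: 18751. −1: 18750.
[3] 18750 ≡ 5^(5 + 1) + 5^5 (base 5). Lift 6: 326592. −1: 326591.
[4] 326591 ≡ 6^(6 + 1) + 5·6^5 + 5·6^4 + 5·6^3 + 5·6^2 + 5·6 + 5 (base 6). Lift 7: 5862841. −1: 5862840.

6^(6 + 1) + 5·6^5 + 5·6^4 + 5·6^3 + 5·6^2 + 5·6 + 5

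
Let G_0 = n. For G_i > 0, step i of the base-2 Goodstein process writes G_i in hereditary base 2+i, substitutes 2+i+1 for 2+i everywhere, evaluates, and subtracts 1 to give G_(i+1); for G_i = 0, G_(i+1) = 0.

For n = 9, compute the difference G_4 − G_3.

G_0=9  [base 2] 2^(2 + 1) + 1  →[2↦3]→  3^(3 + 1) + 1 = 82  −1 ⇒ G_1=81
G_1=81  [base 3] 3^(3 + 1)  →[3↦4]→  4^(4 + 1) = 1024  −1 ⇒ G_2=1023
G_2=1023  [base 4] 3·4^4 + 3·4^3 + 3·4^2 + 3·4 + 3  →[4↦5]→  3·5^5 + 3·5^3 + 3·5^2 + 3·5 + 3 = 9843  −1 ⇒ G_3=9842
G_3=9842  [base 5] 3·5^5 + 3·5^3 + 3·5^2 + 3·5 + 2  →[5↦6]→  3·6^6 + 3·6^3 + 3·6^2 + 3·6 + 2 = 140744  −1 ⇒ G_4=140743

130901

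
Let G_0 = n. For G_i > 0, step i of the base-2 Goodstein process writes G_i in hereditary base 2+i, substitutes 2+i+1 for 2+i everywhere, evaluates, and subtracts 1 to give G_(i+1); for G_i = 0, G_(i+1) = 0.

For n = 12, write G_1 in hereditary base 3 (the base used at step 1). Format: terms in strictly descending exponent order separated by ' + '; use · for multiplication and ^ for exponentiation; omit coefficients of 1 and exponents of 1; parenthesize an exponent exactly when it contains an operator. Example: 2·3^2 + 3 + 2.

3^(3 + 1) + 2·3^2 + 2·3 + 2

base 2: 12 = 2^(2 + 1) + 2^2; at 3: 3^(3 + 1) + 3^3 = 108; next = 107
base 3: 107 = 3^(3 + 1) + 2·3^2 + 2·3 + 2; at 4: 4^(4 + 1) + 2·4^2 + 2·4 + 2 = 1066; next = 1065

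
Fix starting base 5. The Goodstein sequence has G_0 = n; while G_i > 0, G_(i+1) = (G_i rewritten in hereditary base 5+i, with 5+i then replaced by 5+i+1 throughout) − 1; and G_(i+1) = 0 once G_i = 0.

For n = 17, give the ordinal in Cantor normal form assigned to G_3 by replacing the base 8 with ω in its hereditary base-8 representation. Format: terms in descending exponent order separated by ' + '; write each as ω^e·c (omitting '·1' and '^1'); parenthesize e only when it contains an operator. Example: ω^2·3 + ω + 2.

17 —HB5→ 3·5 + 2 —bump→ 3·6 + 2 = 20 —(−1)→ 19
19 —HB6→ 3·6 + 1 —bump→ 3·7 + 1 = 22 —(−1)→ 21
21 —HB7→ 3·7 —bump→ 3·8 = 24 —(−1)→ 23
23 —HB8→ 2·8 + 7 —bump→ 2·9 + 7 = 25 —(−1)→ 24

ω·2 + 7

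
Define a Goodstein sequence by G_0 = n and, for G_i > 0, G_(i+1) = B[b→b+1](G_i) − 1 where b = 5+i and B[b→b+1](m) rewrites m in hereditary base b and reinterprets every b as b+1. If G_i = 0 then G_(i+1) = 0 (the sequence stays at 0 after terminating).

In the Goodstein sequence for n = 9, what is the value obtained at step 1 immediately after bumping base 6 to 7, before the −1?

[0] 9 ≡ 5 + 4 (base 5). Lift 6: 10. −1: 9.
[1] 9 ≡ 6 + 3 (base 6). Lift 7: 10. −1: 9.

10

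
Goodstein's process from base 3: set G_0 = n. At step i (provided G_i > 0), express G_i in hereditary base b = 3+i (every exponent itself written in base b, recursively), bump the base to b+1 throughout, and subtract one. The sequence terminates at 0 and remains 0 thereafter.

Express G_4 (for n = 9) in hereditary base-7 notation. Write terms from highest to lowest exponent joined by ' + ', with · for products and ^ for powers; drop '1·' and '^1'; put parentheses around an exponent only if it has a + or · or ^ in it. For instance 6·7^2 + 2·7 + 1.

3·7

base 3: 9 = 3^2; at 4: 4^2 = 16; next = 15
base 4: 15 = 3·4 + 3; at 5: 3·5 + 3 = 18; next = 17
base 5: 17 = 3·5 + 2; at 6: 3·6 + 2 = 20; next = 19
base 6: 19 = 3·6 + 1; at 7: 3·7 + 1 = 22; next = 21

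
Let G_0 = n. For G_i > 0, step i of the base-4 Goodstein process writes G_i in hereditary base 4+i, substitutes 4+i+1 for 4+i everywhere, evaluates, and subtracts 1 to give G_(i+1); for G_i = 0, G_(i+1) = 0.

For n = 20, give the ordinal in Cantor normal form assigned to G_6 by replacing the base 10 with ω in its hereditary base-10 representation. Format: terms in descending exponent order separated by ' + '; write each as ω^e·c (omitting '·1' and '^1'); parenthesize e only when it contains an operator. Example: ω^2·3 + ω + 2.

ω·9 + 9

[0] 20 ≡ 4^2 + 4 (base 4). Lift 5: 30. −1: 29.
[1] 29 ≡ 5^2 + 4 (base 5). Lift 6: 40. −1: 39.
[2] 39 ≡ 6^2 + 3 (base 6). Lift 7: 52. −1: 51.
[3] 51 ≡ 7^2 + 2 (base 7). Lift 8: 66. −1: 65.
[4] 65 ≡ 8^2 + 1 (base 8). Lift 9: 82. −1: 81.
[5] 81 ≡ 9^2 (base 9). Lift 10: 100. −1: 99.
[6] 99 ≡ 9·10 + 9 (base 10). Lift 11: 108. −1: 107.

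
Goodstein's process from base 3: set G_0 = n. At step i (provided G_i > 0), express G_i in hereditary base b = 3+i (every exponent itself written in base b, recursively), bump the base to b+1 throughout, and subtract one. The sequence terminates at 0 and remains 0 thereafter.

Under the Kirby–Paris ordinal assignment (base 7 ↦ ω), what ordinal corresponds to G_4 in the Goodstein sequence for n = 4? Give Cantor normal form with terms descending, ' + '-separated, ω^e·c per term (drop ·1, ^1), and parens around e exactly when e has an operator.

2

4 —HB3→ 3 + 1 —bump→ 4 + 1 = 5 —(−1)→ 4
4 —HB4→ 4 —bump→ 5 = 5 —(−1)→ 4
4 —HB5→ 4 —bump→ 4 = 4 —(−1)→ 3
3 —HB6→ 3 —bump→ 3 = 3 —(−1)→ 2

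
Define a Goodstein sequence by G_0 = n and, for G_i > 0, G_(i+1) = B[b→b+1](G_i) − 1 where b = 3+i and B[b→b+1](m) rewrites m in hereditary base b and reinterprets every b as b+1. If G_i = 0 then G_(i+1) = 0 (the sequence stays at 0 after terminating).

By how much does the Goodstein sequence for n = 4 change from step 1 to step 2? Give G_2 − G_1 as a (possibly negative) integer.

0

i=0: 4 = 3 + 1 (b=3); 3→4: 4 + 1 = 5; 5−1 = 4
i=1: 4 = 4 (b=4); 4→5: 5 = 5; 5−1 = 4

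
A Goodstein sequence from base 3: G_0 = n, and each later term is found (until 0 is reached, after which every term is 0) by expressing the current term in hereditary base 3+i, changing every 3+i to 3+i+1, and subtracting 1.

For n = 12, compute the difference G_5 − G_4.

(0) 12|_3 = 3^2 + 3 ↦ 4^2 + 4|_4 = 20 ⇒ 19
(1) 19|_4 = 4^2 + 3 ↦ 5^2 + 3|_5 = 28 ⇒ 27
(2) 27|_5 = 5^2 + 2 ↦ 6^2 + 2|_6 = 38 ⇒ 37
(3) 37|_6 = 6^2 + 1 ↦ 7^2 + 1|_7 = 50 ⇒ 49
(4) 49|_7 = 7^2 ↦ 8^2|_8 = 64 ⇒ 63

14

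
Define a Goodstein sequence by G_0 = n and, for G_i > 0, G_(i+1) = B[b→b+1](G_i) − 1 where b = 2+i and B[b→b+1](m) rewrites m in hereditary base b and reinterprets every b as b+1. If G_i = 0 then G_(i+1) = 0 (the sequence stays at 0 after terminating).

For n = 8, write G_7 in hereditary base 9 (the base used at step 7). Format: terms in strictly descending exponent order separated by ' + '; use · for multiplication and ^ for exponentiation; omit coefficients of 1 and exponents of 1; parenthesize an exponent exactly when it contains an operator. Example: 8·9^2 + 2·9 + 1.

2·9^9 + 2·9^2 + 9 + 2

step 0: 8 = 2^(2 + 1); sub 3 for 2: 3^(3 + 1); = 81; G_1 = 81−1 = 80
step 1: 80 = 2·3^3 + 2·3^2 + 2·3 + 2; sub 4 for 3: 2·4^4 + 2·4^2 + 2·4 + 2; = 554; G_2 = 554−1 = 553
step 2: 553 = 2·4^4 + 2·4^2 + 2·4 + 1; sub 5 for 4: 2·5^5 + 2·5^2 + 2·5 + 1; = 6311; G_3 = 6311−1 = 6310
step 3: 6310 = 2·5^5 + 2·5^2 + 2·5; sub 6 for 5: 2·6^6 + 2·6^2 + 2·6; = 93396; G_4 = 93396−1 = 93395
step 4: 93395 = 2·6^6 + 2·6^2 + 6 + 5; sub 7 for 6: 2·7^7 + 2·7^2 + 7 + 5; = 1647196; G_5 = 1647196−1 = 1647195
step 5: 1647195 = 2·7^7 + 2·7^2 + 7 + 4; sub 8 for 7: 2·8^8 + 2·8^2 + 8 + 4; = 33554572; G_6 = 33554572−1 = 33554571
step 6: 33554571 = 2·8^8 + 2·8^2 + 8 + 3; sub 9 for 8: 2·9^9 + 2·9^2 + 9 + 3; = 774841152; G_7 = 774841152−1 = 774841151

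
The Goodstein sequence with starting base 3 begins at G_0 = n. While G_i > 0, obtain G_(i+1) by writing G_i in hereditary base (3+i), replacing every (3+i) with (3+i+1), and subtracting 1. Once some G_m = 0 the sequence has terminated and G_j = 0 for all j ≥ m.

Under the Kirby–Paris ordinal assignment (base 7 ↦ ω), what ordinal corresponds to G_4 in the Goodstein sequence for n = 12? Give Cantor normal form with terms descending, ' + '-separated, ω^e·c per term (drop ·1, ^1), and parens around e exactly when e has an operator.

ω^2

(0) 12|_3 = 3^2 + 3 ↦ 4^2 + 4|_4 = 20 ⇒ 19
(1) 19|_4 = 4^2 + 3 ↦ 5^2 + 3|_5 = 28 ⇒ 27
(2) 27|_5 = 5^2 + 2 ↦ 6^2 + 2|_6 = 38 ⇒ 37
(3) 37|_6 = 6^2 + 1 ↦ 7^2 + 1|_7 = 50 ⇒ 49
(4) 49|_7 = 7^2 ↦ 8^2|_8 = 64 ⇒ 63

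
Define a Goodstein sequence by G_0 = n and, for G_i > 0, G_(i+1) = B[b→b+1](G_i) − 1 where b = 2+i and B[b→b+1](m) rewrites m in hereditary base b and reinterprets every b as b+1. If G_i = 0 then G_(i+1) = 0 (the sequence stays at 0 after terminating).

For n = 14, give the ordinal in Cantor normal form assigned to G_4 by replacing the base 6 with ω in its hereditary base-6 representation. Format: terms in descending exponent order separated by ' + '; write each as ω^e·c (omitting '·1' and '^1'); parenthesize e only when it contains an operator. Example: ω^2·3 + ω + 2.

ω^(ω + 1) + ω^5·5 + ω^4·5 + ω^3·5 + ω^2·5 + ω·5 + 5

i=0: 14 = 2^(2 + 1) + 2^2 + 2 (b=2); 2→3: 3^(3 + 1) + 3^3 + 3 = 111; 111−1 = 110
i=1: 110 = 3^(3 + 1) + 3^3 + 2 (b=3); 3→4: 4^(4 + 1) + 4^4 + 2 = 1282; 1282−1 = 1281
i=2: 1281 = 4^(4 + 1) + 4^4 + 1 (b=4); 4→5: 5^(5 + 1) + 5^5 + 1 = 18751; 18751−1 = 18750
i=3: 18750 = 5^(5 + 1) + 5^5 (b=5); 5→6: 6^(6 + 1) + 6^6 = 326592; 326592−1 = 326591
i=4: 326591 = 6^(6 + 1) + 5·6^5 + 5·6^4 + 5·6^3 + 5·6^2 + 5·6 + 5 (b=6); 6→7: 7^(7 + 1) + 5·7^5 + 5·7^4 + 5·7^3 + 5·7^2 + 5·7 + 5 = 5862841; 5862841−1 = 5862840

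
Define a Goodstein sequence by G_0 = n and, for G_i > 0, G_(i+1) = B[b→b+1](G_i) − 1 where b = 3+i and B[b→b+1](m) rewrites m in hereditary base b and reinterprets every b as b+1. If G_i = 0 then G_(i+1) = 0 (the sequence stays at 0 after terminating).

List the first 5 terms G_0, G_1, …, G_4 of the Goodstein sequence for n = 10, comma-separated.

10, 16, 24, 27, 30

G_0=10  [base 3] 3^2 + 1  →[3↦4]→  4^2 + 1 = 17  −1 ⇒ G_1=16
G_1=16  [base 4] 4^2  →[4↦5]→  5^2 = 25  −1 ⇒ G_2=24
G_2=24  [base 5] 4·5 + 4  →[5↦6]→  4·6 + 4 = 28  −1 ⇒ G_3=27
G_3=27  [base 6] 4·6 + 3  →[6↦7]→  4·7 + 3 = 31  −1 ⇒ G_4=30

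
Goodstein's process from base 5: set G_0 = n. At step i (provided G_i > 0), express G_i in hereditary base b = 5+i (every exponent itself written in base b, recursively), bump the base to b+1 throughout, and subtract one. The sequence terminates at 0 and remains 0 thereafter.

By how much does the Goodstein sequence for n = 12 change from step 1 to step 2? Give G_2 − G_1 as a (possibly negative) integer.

G_0=12  [base 5] 2·5 + 2  →[5↦6]→  2·6 + 2 = 14  −1 ⇒ G_1=13
G_1=13  [base 6] 2·6 + 1  →[6↦7]→  2·7 + 1 = 15  −1 ⇒ G_2=14

1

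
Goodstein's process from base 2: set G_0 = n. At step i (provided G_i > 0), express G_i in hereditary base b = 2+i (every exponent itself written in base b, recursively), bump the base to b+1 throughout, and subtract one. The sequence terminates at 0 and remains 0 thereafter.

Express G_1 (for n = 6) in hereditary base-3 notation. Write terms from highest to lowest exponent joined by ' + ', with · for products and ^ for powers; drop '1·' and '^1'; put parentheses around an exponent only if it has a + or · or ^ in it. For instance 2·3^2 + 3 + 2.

3^3 + 2

base 2: 6 = 2^2 + 2; at 3: 3^3 + 3 = 30; next = 29
base 3: 29 = 3^3 + 2; at 4: 4^4 + 2 = 258; next = 257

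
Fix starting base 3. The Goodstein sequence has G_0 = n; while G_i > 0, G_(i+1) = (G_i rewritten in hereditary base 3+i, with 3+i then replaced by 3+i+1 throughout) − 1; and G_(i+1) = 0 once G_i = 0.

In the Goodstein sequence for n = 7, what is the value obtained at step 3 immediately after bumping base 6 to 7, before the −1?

G_0 = 7. HB_3(7) = 2·3 + 1. Bump = 9. G_1 = 8.
G_1 = 8. HB_4(8) = 2·4. Bump = 10. G_2 = 9.
G_2 = 9. HB_5(9) = 5 + 4. Bump = 10. G_3 = 9.

10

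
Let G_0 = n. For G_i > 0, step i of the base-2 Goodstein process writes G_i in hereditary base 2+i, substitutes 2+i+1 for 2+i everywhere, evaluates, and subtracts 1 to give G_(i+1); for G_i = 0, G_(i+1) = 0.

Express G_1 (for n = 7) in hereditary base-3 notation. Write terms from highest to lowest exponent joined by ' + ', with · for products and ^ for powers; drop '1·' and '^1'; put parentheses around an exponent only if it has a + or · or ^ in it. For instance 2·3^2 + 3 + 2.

3^3 + 3

7 —HB2→ 2^2 + 2 + 1 —bump→ 3^3 + 3 + 1 = 31 —(−1)→ 30
30 —HB3→ 3^3 + 3 —bump→ 4^4 + 4 = 260 —(−1)→ 259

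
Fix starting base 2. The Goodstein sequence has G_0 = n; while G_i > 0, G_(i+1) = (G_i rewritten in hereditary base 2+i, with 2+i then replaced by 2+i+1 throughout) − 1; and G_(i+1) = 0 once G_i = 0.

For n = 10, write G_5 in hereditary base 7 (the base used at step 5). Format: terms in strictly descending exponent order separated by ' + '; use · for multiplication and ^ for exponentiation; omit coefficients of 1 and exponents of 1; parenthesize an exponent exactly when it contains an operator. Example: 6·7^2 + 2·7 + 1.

step 0: 10 = 2^(2 + 1) + 2; sub 3 for 2: 3^(3 + 1) + 3; = 84; G_1 = 84−1 = 83
step 1: 83 = 3^(3 + 1) + 2; sub 4 for 3: 4^(4 + 1) + 2; = 1026; G_2 = 1026−1 = 1025
step 2: 1025 = 4^(4 + 1) + 1; sub 5 for 4: 5^(5 + 1) + 1; = 15626; G_3 = 15626−1 = 15625
step 3: 15625 = 5^(5 + 1); sub 6 for 5: 6^(6 + 1); = 279936; G_4 = 279936−1 = 279935
step 4: 279935 = 5·6^6 + 5·6^5 + 5·6^4 + 5·6^3 + 5·6^2 + 5·6 + 5; sub 7 for 6: 5·7^7 + 5·7^5 + 5·7^4 + 5·7^3 + 5·7^2 + 5·7 + 5; = 4215755; G_5 = 4215755−1 = 4215754
step 5: 4215754 = 5·7^7 + 5·7^5 + 5·7^4 + 5·7^3 + 5·7^2 + 5·7 + 4; sub 8 for 7: 5·8^8 + 5·8^5 + 5·8^4 + 5·8^3 + 5·8^2 + 5·8 + 4; = 84073324; G_6 = 84073324−1 = 84073323

5·7^7 + 5·7^5 + 5·7^4 + 5·7^3 + 5·7^2 + 5·7 + 4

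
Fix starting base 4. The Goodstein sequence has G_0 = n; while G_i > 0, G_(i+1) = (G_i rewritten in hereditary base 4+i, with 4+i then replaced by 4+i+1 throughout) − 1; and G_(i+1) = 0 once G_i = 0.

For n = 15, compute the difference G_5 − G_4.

G_0 = 15. HB_4(15) = 3·4 + 3. Bump = 18. G_1 = 17.
G_1 = 17. HB_5(17) = 3·5 + 2. Bump = 20. G_2 = 19.
G_2 = 19. HB_6(19) = 3·6 + 1. Bump = 22. G_3 = 21.
G_3 = 21. HB_7(21) = 3·7. Bump = 24. G_4 = 23.
G_4 = 23. HB_8(23) = 2·8 + 7. Bump = 25. G_5 = 24.

1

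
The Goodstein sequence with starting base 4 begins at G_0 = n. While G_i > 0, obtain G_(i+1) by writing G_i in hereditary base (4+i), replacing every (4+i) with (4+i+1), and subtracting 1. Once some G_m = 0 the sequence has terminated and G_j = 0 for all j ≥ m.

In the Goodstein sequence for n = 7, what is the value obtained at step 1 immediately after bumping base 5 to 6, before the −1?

G_0 = 7. HB_4(7) = 4 + 3. Bump = 8. G_1 = 7.
G_1 = 7. HB_5(7) = 5 + 2. Bump = 8. G_2 = 7.

8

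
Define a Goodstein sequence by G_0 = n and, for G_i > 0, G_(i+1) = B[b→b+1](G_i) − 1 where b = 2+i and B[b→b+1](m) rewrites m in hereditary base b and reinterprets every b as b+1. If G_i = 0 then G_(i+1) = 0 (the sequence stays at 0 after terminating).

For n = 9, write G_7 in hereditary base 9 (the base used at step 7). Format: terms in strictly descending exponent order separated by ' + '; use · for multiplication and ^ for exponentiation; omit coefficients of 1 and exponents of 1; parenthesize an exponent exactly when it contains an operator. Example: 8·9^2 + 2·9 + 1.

(0) 9|_2 = 2^(2 + 1) + 1 ↦ 3^(3 + 1) + 1|_3 = 82 ⇒ 81
(1) 81|_3 = 3^(3 + 1) ↦ 4^(4 + 1)|_4 = 1024 ⇒ 1023
(2) 1023|_4 = 3·4^4 + 3·4^3 + 3·4^2 + 3·4 + 3 ↦ 3·5^5 + 3·5^3 + 3·5^2 + 3·5 + 3|_5 = 9843 ⇒ 9842
(3) 9842|_5 = 3·5^5 + 3·5^3 + 3·5^2 + 3·5 + 2 ↦ 3·6^6 + 3·6^3 + 3·6^2 + 3·6 + 2|_6 = 140744 ⇒ 140743
(4) 140743|_6 = 3·6^6 + 3·6^3 + 3·6^2 + 3·6 + 1 ↦ 3·7^7 + 3·7^3 + 3·7^2 + 3·7 + 1|_7 = 2471827 ⇒ 2471826
(5) 2471826|_7 = 3·7^7 + 3·7^3 + 3·7^2 + 3·7 ↦ 3·8^8 + 3·8^3 + 3·8^2 + 3·8|_8 = 50333400 ⇒ 50333399
(6) 50333399|_8 = 3·8^8 + 3·8^3 + 3·8^2 + 2·8 + 7 ↦ 3·9^9 + 3·9^3 + 3·9^2 + 2·9 + 7|_9 = 1162263922 ⇒ 1162263921
(7) 1162263921|_9 = 3·9^9 + 3·9^3 + 3·9^2 + 2·9 + 6 ↦ 3·10^10 + 3·10^3 + 3·10^2 + 2·10 + 6|_10 = 30000003326 ⇒ 30000003325

3·9^9 + 3·9^3 + 3·9^2 + 2·9 + 6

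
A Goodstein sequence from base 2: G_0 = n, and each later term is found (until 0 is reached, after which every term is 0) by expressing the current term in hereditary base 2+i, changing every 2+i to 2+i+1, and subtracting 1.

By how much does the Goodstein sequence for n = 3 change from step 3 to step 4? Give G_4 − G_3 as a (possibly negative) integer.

-1

(0) 3|_2 = 2 + 1 ↦ 3 + 1|_3 = 4 ⇒ 3
(1) 3|_3 = 3 ↦ 4|_4 = 4 ⇒ 3
(2) 3|_4 = 3 ↦ 3|_5 = 3 ⇒ 2
(3) 2|_5 = 2 ↦ 2|_6 = 2 ⇒ 1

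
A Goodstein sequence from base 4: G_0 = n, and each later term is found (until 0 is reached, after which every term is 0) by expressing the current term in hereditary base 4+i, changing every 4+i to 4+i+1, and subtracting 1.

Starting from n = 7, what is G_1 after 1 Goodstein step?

7

7 —HB4→ 4 + 3 —bump→ 5 + 3 = 8 —(−1)→ 7
7 —HB5→ 5 + 2 —bump→ 6 + 2 = 8 —(−1)→ 7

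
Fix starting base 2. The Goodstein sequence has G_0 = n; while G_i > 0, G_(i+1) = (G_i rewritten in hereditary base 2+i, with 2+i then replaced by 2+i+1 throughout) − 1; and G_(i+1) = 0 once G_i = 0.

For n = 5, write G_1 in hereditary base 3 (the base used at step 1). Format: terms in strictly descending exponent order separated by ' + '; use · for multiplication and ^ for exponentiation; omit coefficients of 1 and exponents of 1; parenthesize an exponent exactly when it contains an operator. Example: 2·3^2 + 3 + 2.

3^3

(0) 5|_2 = 2^2 + 1 ↦ 3^3 + 1|_3 = 28 ⇒ 27
(1) 27|_3 = 3^3 ↦ 4^4|_4 = 256 ⇒ 255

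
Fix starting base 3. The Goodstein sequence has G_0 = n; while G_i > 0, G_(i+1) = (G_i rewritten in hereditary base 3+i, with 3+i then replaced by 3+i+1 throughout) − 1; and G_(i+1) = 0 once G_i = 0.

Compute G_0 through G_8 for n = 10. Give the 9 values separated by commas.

base 3: 10 = 3^2 + 1; at 4: 4^2 + 1 = 17; next = 16
base 4: 16 = 4^2; at 5: 5^2 = 25; next = 24
base 5: 24 = 4·5 + 4; at 6: 4·6 + 4 = 28; next = 27
base 6: 27 = 4·6 + 3; at 7: 4·7 + 3 = 31; next = 30
base 7: 30 = 4·7 + 2; at 8: 4·8 + 2 = 34; next = 33
base 8: 33 = 4·8 + 1; at 9: 4·9 + 1 = 37; next = 36
base 9: 36 = 4·9; at 10: 4·10 = 40; next = 39
base 10: 39 = 3·10 + 9; at 11: 3·11 + 9 = 42; next = 41

10, 16, 24, 27, 30, 33, 36, 39, 41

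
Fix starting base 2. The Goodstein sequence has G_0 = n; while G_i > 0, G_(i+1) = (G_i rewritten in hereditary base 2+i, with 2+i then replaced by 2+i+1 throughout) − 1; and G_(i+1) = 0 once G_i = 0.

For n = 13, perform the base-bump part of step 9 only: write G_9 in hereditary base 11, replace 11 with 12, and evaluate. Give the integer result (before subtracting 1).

13 —HB2→ 2^(2 + 1) + 2^2 + 1 —bump→ 3^(3 + 1) + 3^3 + 1 = 109 —(−1)→ 108
108 —HB3→ 3^(3 + 1) + 3^3 —bump→ 4^(4 + 1) + 4^4 = 1280 —(−1)→ 1279
1279 —HB4→ 4^(4 + 1) + 3·4^3 + 3·4^2 + 3·4 + 3 —bump→ 5^(5 + 1) + 3·5^3 + 3·5^2 + 3·5 + 3 = 16093 —(−1)→ 16092
16092 —HB5→ 5^(5 + 1) + 3·5^3 + 3·5^2 + 3·5 + 2 —bump→ 6^(6 + 1) + 3·6^3 + 3·6^2 + 3·6 + 2 = 280712 —(−1)→ 280711
280711 —HB6→ 6^(6 + 1) + 3·6^3 + 3·6^2 + 3·6 + 1 —bump→ 7^(7 + 1) + 3·7^3 + 3·7^2 + 3·7 + 1 = 5765999 —(−1)→ 5765998
5765998 —HB7→ 7^(7 + 1) + 3·7^3 + 3·7^2 + 3·7 —bump→ 8^(8 + 1) + 3·8^3 + 3·8^2 + 3·8 = 134219480 —(−1)→ 134219479
134219479 —HB8→ 8^(8 + 1) + 3·8^3 + 3·8^2 + 2·8 + 7 —bump→ 9^(9 + 1) + 3·9^3 + 3·9^2 + 2·9 + 7 = 3486786856 —(−1)→ 3486786855
3486786855 —HB9→ 9^(9 + 1) + 3·9^3 + 3·9^2 + 2·9 + 6 —bump→ 10^(10 + 1) + 3·10^3 + 3·10^2 + 2·10 + 6 = 100000003326 —(−1)→ 100000003325
100000003325 —HB10→ 10^(10 + 1) + 3·10^3 + 3·10^2 + 2·10 + 5 —bump→ 11^(11 + 1) + 3·11^3 + 3·11^2 + 2·11 + 5 = 3138428381104 —(−1)→ 3138428381103

106993205384716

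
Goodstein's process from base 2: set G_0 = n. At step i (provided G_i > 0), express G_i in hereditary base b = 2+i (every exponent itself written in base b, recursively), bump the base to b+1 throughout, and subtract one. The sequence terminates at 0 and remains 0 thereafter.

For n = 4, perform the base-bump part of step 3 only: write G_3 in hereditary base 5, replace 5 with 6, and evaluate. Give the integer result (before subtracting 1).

84

G_0 = 4. HB_2(4) = 2^2. Bump = 27. G_1 = 26.
G_1 = 26. HB_3(26) = 2·3^2 + 2·3 + 2. Bump = 42. G_2 = 41.
G_2 = 41. HB_4(41) = 2·4^2 + 2·4 + 1. Bump = 61. G_3 = 60.
G_3 = 60. HB_5(60) = 2·5^2 + 2·5. Bump = 84. G_4 = 83.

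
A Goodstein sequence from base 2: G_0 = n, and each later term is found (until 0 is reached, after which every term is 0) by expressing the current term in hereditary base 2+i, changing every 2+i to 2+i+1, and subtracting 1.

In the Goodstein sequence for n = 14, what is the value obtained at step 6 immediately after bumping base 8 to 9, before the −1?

3487116549

[0] 14 ≡ 2^(2 + 1) + 2^2 + 2 (base 2). Lift 3: 111. −1: 110.
[1] 110 ≡ 3^(3 + 1) + 3^3 + 2 (base 3). Lift 4: 1282. −1: 1281.
[2] 1281 ≡ 4^(4 + 1) + 4^4 + 1 (base 4). Lift 5: 18751. −1: 18750.
[3] 18750 ≡ 5^(5 + 1) + 5^5 (base 5). Lift 6: 326592. −1: 326591.
[4] 326591 ≡ 6^(6 + 1) + 5·6^5 + 5·6^4 + 5·6^3 + 5·6^2 + 5·6 + 5 (base 6). Lift 7: 5862841. −1: 5862840.
[5] 5862840 ≡ 7^(7 + 1) + 5·7^5 + 5·7^4 + 5·7^3 + 5·7^2 + 5·7 + 4 (base 7). Lift 8: 134404972. −1: 134404971.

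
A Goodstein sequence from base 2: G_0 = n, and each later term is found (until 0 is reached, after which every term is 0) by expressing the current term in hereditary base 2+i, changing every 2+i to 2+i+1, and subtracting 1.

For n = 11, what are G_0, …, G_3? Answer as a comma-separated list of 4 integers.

11, 84, 1027, 15627

[0] 11 ≡ 2^(2 + 1) + 2 + 1 (base 2). Lift 3: 85. −1: 84.
[1] 84 ≡ 3^(3 + 1) + 3 (base 3). Lift 4: 1028. −1: 1027.
[2] 1027 ≡ 4^(4 + 1) + 3 (base 4). Lift 5: 15628. −1: 15627.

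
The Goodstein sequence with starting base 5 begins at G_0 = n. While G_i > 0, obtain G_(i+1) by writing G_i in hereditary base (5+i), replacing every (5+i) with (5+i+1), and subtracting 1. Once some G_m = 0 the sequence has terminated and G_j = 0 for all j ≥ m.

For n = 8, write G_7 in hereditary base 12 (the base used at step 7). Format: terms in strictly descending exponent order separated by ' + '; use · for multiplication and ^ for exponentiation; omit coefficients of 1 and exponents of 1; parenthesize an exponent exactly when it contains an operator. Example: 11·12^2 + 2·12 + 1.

5

G_0=8  [base 5] 5 + 3  →[5↦6]→  6 + 3 = 9  −1 ⇒ G_1=8
G_1=8  [base 6] 6 + 2  →[6↦7]→  7 + 2 = 9  −1 ⇒ G_2=8
G_2=8  [base 7] 7 + 1  →[7↦8]→  8 + 1 = 9  −1 ⇒ G_3=8
G_3=8  [base 8] 8  →[8↦9]→  9 = 9  −1 ⇒ G_4=8
G_4=8  [base 9] 8  →[9↦10]→  8 = 8  −1 ⇒ G_5=7
G_5=7  [base 10] 7  →[10↦11]→  7 = 7  −1 ⇒ G_6=6
G_6=6  [base 11] 6  →[11↦12]→  6 = 6  −1 ⇒ G_7=5
G_7=5  [base 12] 5  →[12↦13]→  5 = 5  −1 ⇒ G_8=4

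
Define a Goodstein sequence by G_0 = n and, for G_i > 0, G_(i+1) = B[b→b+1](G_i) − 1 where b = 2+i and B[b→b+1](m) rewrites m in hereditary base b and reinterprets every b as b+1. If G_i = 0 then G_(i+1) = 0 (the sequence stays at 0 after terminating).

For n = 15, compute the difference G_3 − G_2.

17469

(0) 15|_2 = 2^(2 + 1) + 2^2 + 2 + 1 ↦ 3^(3 + 1) + 3^3 + 3 + 1|_3 = 112 ⇒ 111
(1) 111|_3 = 3^(3 + 1) + 3^3 + 3 ↦ 4^(4 + 1) + 4^4 + 4|_4 = 1284 ⇒ 1283
(2) 1283|_4 = 4^(4 + 1) + 4^4 + 3 ↦ 5^(5 + 1) + 5^5 + 3|_5 = 18753 ⇒ 18752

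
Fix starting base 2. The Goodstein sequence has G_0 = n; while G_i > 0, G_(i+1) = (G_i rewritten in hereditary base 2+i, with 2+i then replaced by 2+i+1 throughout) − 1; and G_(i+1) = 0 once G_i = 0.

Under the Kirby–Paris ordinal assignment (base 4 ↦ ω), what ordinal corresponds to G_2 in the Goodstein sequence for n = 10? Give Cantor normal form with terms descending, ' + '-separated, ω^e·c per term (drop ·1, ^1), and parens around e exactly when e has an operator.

(0) 10|_2 = 2^(2 + 1) + 2 ↦ 3^(3 + 1) + 3|_3 = 84 ⇒ 83
(1) 83|_3 = 3^(3 + 1) + 2 ↦ 4^(4 + 1) + 2|_4 = 1026 ⇒ 1025
(2) 1025|_4 = 4^(4 + 1) + 1 ↦ 5^(5 + 1) + 1|_5 = 15626 ⇒ 15625

ω^(ω + 1) + 1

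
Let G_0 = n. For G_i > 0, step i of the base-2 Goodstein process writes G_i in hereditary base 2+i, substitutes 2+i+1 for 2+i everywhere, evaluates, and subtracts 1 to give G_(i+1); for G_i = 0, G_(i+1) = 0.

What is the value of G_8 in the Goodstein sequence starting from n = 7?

step 0: 7 = 2^2 + 2 + 1; sub 3 for 2: 3^3 + 3 + 1; = 31; G_1 = 31−1 = 30
step 1: 30 = 3^3 + 3; sub 4 for 3: 4^4 + 4; = 260; G_2 = 260−1 = 259
step 2: 259 = 4^4 + 3; sub 5 for 4: 5^5 + 3; = 3128; G_3 = 3128−1 = 3127
step 3: 3127 = 5^5 + 2; sub 6 for 5: 6^6 + 2; = 46658; G_4 = 46658−1 = 46657
step 4: 46657 = 6^6 + 1; sub 7 for 6: 7^7 + 1; = 823544; G_5 = 823544−1 = 823543
step 5: 823543 = 7^7; sub 8 for 7: 8^8; = 16777216; G_6 = 16777216−1 = 16777215
step 6: 16777215 = 7·8^7 + 7·8^6 + 7·8^5 + 7·8^4 + 7·8^3 + 7·8^2 + 7·8 + 7; sub 9 for 8: 7·9^7 + 7·9^6 + 7·9^5 + 7·9^4 + 7·9^3 + 7·9^2 + 7·9 + 7; = 37665880; G_7 = 37665880−1 = 37665879
step 7: 37665879 = 7·9^7 + 7·9^6 + 7·9^5 + 7·9^4 + 7·9^3 + 7·9^2 + 7·9 + 6; sub 10 for 9: 7·10^7 + 7·10^6 + 7·10^5 + 7·10^4 + 7·10^3 + 7·10^2 + 7·10 + 6; = 77777776; G_8 = 77777776−1 = 77777775

77777775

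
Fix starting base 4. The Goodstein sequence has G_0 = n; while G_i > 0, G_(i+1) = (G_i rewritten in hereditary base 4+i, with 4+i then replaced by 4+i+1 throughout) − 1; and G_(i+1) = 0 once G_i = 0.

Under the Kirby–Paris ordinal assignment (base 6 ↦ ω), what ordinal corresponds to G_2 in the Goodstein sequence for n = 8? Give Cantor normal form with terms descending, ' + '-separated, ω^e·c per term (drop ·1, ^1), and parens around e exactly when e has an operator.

ω + 3

8 —HB4→ 2·4 —bump→ 2·5 = 10 —(−1)→ 9
9 —HB5→ 5 + 4 —bump→ 6 + 4 = 10 —(−1)→ 9
9 —HB6→ 6 + 3 —bump→ 7 + 3 = 10 —(−1)→ 9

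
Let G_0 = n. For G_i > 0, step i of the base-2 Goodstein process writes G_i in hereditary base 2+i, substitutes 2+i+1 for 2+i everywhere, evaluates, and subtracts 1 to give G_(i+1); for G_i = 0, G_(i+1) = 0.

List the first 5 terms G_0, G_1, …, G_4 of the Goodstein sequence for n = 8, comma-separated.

8, 80, 553, 6310, 93395

G_0=8  [base 2] 2^(2 + 1)  →[2↦3]→  3^(3 + 1) = 81  −1 ⇒ G_1=80
G_1=80  [base 3] 2·3^3 + 2·3^2 + 2·3 + 2  →[3↦4]→  2·4^4 + 2·4^2 + 2·4 + 2 = 554  −1 ⇒ G_2=553
G_2=553  [base 4] 2·4^4 + 2·4^2 + 2·4 + 1  →[4↦5]→  2·5^5 + 2·5^2 + 2·5 + 1 = 6311  −1 ⇒ G_3=6310
G_3=6310  [base 5] 2·5^5 + 2·5^2 + 2·5  →[5↦6]→  2·6^6 + 2·6^2 + 2·6 = 93396  −1 ⇒ G_4=93395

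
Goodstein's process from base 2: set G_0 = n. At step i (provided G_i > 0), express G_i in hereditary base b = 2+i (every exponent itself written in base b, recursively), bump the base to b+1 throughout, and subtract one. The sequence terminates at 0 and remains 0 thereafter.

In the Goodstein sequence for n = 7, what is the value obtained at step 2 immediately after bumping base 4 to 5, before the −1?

G_0=7  [base 2] 2^2 + 2 + 1  →[2↦3]→  3^3 + 3 + 1 = 31  −1 ⇒ G_1=30
G_1=30  [base 3] 3^3 + 3  →[3↦4]→  4^4 + 4 = 260  −1 ⇒ G_2=259
G_2=259  [base 4] 4^4 + 3  →[4↦5]→  5^5 + 3 = 3128  −1 ⇒ G_3=3127

3128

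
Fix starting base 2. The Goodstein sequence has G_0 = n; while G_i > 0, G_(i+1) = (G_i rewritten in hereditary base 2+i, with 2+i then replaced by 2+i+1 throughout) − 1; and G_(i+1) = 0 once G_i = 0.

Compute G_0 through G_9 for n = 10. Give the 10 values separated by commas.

10, 83, 1025, 15625, 279935, 4215754, 84073323, 1937434592, 50000555551, 1426559238830

i=0: 10 = 2^(2 + 1) + 2 (b=2); 2→3: 3^(3 + 1) + 3 = 84; 84−1 = 83
i=1: 83 = 3^(3 + 1) + 2 (b=3); 3→4: 4^(4 + 1) + 2 = 1026; 1026−1 = 1025
i=2: 1025 = 4^(4 + 1) + 1 (b=4); 4→5: 5^(5 + 1) + 1 = 15626; 15626−1 = 15625
i=3: 15625 = 5^(5 + 1) (b=5); 5→6: 6^(6 + 1) = 279936; 279936−1 = 279935
i=4: 279935 = 5·6^6 + 5·6^5 + 5·6^4 + 5·6^3 + 5·6^2 + 5·6 + 5 (b=6); 6→7: 5·7^7 + 5·7^5 + 5·7^4 + 5·7^3 + 5·7^2 + 5·7 + 5 = 4215755; 4215755−1 = 4215754
i=5: 4215754 = 5·7^7 + 5·7^5 + 5·7^4 + 5·7^3 + 5·7^2 + 5·7 + 4 (b=7); 7→8: 5·8^8 + 5·8^5 + 5·8^4 + 5·8^3 + 5·8^2 + 5·8 + 4 = 84073324; 84073324−1 = 84073323
i=6: 84073323 = 5·8^8 + 5·8^5 + 5·8^4 + 5·8^3 + 5·8^2 + 5·8 + 3 (b=8); 8→9: 5·9^9 + 5·9^5 + 5·9^4 + 5·9^3 + 5·9^2 + 5·9 + 3 = 1937434593; 1937434593−1 = 1937434592
i=7: 1937434592 = 5·9^9 + 5·9^5 + 5·9^4 + 5·9^3 + 5·9^2 + 5·9 + 2 (b=9); 9→10: 5·10^10 + 5·10^5 + 5·10^4 + 5·10^3 + 5·10^2 + 5·10 + 2 = 50000555552; 50000555552−1 = 50000555551
i=8: 50000555551 = 5·10^10 + 5·10^5 + 5·10^4 + 5·10^3 + 5·10^2 + 5·10 + 1 (b=10); 10→11: 5·11^11 + 5·11^5 + 5·11^4 + 5·11^3 + 5·11^2 + 5·11 + 1 = 1426559238831; 1426559238831−1 = 1426559238830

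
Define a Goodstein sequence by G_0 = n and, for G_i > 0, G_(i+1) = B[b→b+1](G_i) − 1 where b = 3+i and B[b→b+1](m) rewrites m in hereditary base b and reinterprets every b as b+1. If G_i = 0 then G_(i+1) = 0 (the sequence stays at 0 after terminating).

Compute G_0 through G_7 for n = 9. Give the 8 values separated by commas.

9, 15, 17, 19, 21, 23, 24, 25

base 3: 9 = 3^2; at 4: 4^2 = 16; next = 15
base 4: 15 = 3·4 + 3; at 5: 3·5 + 3 = 18; next = 17
base 5: 17 = 3·5 + 2; at 6: 3·6 + 2 = 20; next = 19
base 6: 19 = 3·6 + 1; at 7: 3·7 + 1 = 22; next = 21
base 7: 21 = 3·7; at 8: 3·8 = 24; next = 23
base 8: 23 = 2·8 + 7; at 9: 2·9 + 7 = 25; next = 24
base 9: 24 = 2·9 + 6; at 10: 2·10 + 6 = 26; next = 25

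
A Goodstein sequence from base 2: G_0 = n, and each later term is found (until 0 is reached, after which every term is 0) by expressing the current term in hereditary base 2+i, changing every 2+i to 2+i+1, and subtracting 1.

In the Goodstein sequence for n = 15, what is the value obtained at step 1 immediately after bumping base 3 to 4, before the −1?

[0] 15 ≡ 2^(2 + 1) + 2^2 + 2 + 1 (base 2). Lift 3: 112. −1: 111.
[1] 111 ≡ 3^(3 + 1) + 3^3 + 3 (base 3). Lift 4: 1284. −1: 1283.

1284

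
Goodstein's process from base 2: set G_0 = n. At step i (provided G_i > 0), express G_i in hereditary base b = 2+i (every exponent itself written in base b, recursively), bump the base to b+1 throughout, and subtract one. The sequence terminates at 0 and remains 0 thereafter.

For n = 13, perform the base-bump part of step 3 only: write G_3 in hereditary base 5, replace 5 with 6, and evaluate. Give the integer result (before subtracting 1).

280712

13 —HB2→ 2^(2 + 1) + 2^2 + 1 —bump→ 3^(3 + 1) + 3^3 + 1 = 109 —(−1)→ 108
108 —HB3→ 3^(3 + 1) + 3^3 —bump→ 4^(4 + 1) + 4^4 = 1280 —(−1)→ 1279
1279 —HB4→ 4^(4 + 1) + 3·4^3 + 3·4^2 + 3·4 + 3 —bump→ 5^(5 + 1) + 3·5^3 + 3·5^2 + 3·5 + 3 = 16093 —(−1)→ 16092
16092 —HB5→ 5^(5 + 1) + 3·5^3 + 3·5^2 + 3·5 + 2 —bump→ 6^(6 + 1) + 3·6^3 + 3·6^2 + 3·6 + 2 = 280712 —(−1)→ 280711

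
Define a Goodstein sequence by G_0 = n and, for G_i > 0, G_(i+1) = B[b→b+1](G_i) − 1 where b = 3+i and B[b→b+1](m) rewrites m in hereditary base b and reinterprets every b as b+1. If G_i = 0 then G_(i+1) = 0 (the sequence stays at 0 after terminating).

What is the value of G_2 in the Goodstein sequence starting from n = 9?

17

G_0 = 9. HB_3(9) = 3^2. Bump = 16. G_1 = 15.
G_1 = 15. HB_4(15) = 3·4 + 3. Bump = 18. G_2 = 17.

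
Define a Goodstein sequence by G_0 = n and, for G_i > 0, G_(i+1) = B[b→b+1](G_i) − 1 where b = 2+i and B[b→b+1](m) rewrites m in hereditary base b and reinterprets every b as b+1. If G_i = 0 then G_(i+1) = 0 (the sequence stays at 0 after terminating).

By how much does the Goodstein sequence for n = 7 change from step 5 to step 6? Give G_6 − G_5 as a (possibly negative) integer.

[0] 7 ≡ 2^2 + 2 + 1 (base 2). Lift 3: 31. −1: 30.
[1] 30 ≡ 3^3 + 3 (base 3). Lift 4: 260. −1: 259.
[2] 259 ≡ 4^4 + 3 (base 4). Lift 5: 3128. −1: 3127.
[3] 3127 ≡ 5^5 + 2 (base 5). Lift 6: 46658. −1: 46657.
[4] 46657 ≡ 6^6 + 1 (base 6). Lift 7: 823544. −1: 823543.
[5] 823543 ≡ 7^7 (base 7). Lift 8: 16777216. −1: 16777215.

15953672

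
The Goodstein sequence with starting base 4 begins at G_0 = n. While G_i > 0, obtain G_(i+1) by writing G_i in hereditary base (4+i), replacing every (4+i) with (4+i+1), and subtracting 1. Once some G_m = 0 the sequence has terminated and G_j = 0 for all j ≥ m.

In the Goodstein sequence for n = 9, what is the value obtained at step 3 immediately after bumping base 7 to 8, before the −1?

12

(0) 9|_4 = 2·4 + 1 ↦ 2·5 + 1|_5 = 11 ⇒ 10
(1) 10|_5 = 2·5 ↦ 2·6|_6 = 12 ⇒ 11
(2) 11|_6 = 6 + 5 ↦ 7 + 5|_7 = 12 ⇒ 11
(3) 11|_7 = 7 + 4 ↦ 8 + 4|_8 = 12 ⇒ 11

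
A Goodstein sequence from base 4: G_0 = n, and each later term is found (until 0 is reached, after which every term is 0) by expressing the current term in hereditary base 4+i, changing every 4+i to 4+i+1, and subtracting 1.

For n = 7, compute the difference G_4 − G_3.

7 —HB4→ 4 + 3 —bump→ 5 + 3 = 8 —(−1)→ 7
7 —HB5→ 5 + 2 —bump→ 6 + 2 = 8 —(−1)→ 7
7 —HB6→ 6 + 1 —bump→ 7 + 1 = 8 —(−1)→ 7
7 —HB7→ 7 —bump→ 8 = 8 —(−1)→ 7

0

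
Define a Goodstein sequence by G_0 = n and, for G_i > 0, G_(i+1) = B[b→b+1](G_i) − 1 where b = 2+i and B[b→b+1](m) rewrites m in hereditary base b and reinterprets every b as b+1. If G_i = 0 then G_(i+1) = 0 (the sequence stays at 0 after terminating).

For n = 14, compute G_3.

base 2: 14 = 2^(2 + 1) + 2^2 + 2; at 3: 3^(3 + 1) + 3^3 + 3 = 111; next = 110
base 3: 110 = 3^(3 + 1) + 3^3 + 2; at 4: 4^(4 + 1) + 4^4 + 2 = 1282; next = 1281
base 4: 1281 = 4^(4 + 1) + 4^4 + 1; at 5: 5^(5 + 1) + 5^5 + 1 = 18751; next = 18750
base 5: 18750 = 5^(5 + 1) + 5^5; at 6: 6^(6 + 1) + 6^6 = 326592; next = 326591

18750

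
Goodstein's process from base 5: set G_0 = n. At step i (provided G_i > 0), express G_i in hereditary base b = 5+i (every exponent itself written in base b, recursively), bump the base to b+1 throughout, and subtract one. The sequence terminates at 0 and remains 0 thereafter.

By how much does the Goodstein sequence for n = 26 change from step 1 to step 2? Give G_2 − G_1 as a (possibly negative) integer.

(0) 26|_5 = 5^2 + 1 ↦ 6^2 + 1|_6 = 37 ⇒ 36
(1) 36|_6 = 6^2 ↦ 7^2|_7 = 49 ⇒ 48

12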